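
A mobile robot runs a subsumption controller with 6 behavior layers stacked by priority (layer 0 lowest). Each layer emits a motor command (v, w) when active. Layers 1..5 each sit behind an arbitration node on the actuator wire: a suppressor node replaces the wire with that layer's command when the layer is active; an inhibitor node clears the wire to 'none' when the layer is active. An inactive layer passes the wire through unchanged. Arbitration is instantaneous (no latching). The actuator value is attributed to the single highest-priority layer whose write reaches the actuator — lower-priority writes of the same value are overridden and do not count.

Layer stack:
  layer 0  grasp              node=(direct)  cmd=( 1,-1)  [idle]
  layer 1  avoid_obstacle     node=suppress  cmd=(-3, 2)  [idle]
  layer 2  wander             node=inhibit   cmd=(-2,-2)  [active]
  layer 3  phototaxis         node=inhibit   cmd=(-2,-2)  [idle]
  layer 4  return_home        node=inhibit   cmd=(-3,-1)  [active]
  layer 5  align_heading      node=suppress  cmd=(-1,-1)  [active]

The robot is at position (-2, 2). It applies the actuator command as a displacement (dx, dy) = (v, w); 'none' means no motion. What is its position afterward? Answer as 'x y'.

-3 1

[0] grasp off; wire := none
[1] avoid_obstacle off; pass none
[2] wander on (inhibit); wire := none
[3] phototaxis off; pass none
[4] return_home on (inhibit); wire := none
[5] align_heading on (suppress); wire := (-1, -1)
output (-1, -1)
position: (-2, 2) + (-1, -1) = (-3, 1)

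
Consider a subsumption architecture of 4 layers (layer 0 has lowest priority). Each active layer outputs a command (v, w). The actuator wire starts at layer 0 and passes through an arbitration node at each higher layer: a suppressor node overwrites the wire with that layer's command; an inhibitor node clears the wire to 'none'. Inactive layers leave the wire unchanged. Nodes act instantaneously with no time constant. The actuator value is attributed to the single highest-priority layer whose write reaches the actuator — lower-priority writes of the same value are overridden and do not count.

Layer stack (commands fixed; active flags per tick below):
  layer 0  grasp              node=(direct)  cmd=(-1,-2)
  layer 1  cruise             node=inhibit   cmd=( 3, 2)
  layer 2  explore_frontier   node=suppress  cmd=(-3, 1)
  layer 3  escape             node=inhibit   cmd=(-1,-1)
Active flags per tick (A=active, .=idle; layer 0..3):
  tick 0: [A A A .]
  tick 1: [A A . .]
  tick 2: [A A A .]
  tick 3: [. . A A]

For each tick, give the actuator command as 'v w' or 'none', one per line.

-3 1
none
-3 1
none

tick 0:
  L0 grasp: active, feeds wire = (-1, -2)
  L1 cruise: active, inhibitor → wire = none
  L2 explore_frontier: active, suppressor → wire = (-3, 1)
  L3 escape: idle → wire stays (-3, 1)
  actuator = (-3, 1)
tick 1:
  L0 grasp: active, feeds wire = (-1, -2)
  L1 cruise: active, inhibitor → wire = none
  L2 explore_frontier: idle → wire stays none
  L3 escape: idle → wire stays none
  actuator = none
tick 2:
  L0 grasp: active, feeds wire = (-1, -2)
  L1 cruise: active, inhibitor → wire = none
  L2 explore_frontier: active, suppressor → wire = (-3, 1)
  L3 escape: idle → wire stays (-3, 1)
  actuator = (-3, 1)
tick 3:
  L0 grasp: idle → wire = none
  L1 cruise: idle → wire stays none
  L2 explore_frontier: active, suppressor → wire = (-3, 1)
  L3 escape: active, inhibitor → wire = none
  actuator = none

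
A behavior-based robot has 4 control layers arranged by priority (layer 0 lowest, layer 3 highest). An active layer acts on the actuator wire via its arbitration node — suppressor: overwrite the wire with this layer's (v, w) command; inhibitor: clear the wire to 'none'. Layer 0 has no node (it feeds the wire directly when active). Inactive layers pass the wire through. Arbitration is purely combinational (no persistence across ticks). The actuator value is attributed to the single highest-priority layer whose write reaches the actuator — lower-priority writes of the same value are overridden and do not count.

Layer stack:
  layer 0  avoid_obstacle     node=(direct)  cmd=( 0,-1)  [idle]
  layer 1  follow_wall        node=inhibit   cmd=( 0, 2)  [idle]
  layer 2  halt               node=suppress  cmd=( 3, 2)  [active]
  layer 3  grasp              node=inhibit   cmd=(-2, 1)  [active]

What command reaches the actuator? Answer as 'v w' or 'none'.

none

L0 avoid_obstacle: idle → wire = none
L1 follow_wall: idle → wire stays none
L2 halt: active, suppressor → wire = (3, 2)
L3 grasp: active, inhibitor → wire = none
actuator = none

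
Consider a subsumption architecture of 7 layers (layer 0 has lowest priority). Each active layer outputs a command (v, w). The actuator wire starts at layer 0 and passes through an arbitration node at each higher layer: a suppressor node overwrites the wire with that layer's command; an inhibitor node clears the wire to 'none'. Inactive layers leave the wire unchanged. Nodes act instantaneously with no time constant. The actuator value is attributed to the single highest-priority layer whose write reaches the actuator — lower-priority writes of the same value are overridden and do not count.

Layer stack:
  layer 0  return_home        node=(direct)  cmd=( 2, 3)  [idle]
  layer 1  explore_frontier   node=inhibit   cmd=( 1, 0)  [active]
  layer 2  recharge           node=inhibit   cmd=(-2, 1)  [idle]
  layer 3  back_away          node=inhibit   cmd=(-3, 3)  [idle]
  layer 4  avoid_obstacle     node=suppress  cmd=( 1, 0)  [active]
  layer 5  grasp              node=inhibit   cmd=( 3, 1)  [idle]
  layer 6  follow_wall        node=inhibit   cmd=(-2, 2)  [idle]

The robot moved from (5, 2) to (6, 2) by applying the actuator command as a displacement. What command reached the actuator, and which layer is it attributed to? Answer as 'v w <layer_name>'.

displacement = (6, 2) − (5, 2) = (1, 0)
[0] return_home off; wire := none
[1] explore_frontier on (inhibit); wire := none
[2] recharge off; pass none
[3] back_away off; pass none
[4] avoid_obstacle on (suppress); wire := (1, 0)
[5] grasp off; pass (1, 0)
[6] follow_wall off; pass (1, 0)
output (1, 0) — from layer 4 (avoid_obstacle)

1 0 avoid_obstacle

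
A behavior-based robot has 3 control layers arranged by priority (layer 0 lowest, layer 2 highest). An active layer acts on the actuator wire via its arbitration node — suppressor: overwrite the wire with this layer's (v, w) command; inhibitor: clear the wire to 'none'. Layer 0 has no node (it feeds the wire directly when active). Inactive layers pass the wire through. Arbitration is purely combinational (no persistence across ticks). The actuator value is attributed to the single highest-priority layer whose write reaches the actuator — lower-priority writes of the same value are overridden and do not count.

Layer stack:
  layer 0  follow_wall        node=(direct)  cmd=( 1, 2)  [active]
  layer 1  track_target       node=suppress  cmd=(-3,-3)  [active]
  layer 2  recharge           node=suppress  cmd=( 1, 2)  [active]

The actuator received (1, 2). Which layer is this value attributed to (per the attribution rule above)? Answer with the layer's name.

L0 follow_wall: active, feeds wire = (1, 2)
L1 track_target: active, suppressor → wire = (-3, -3)
L2 recharge: active, suppressor → wire = (1, 2)
actuator = (1, 2)
last writer: layer 2 = recharge

recharge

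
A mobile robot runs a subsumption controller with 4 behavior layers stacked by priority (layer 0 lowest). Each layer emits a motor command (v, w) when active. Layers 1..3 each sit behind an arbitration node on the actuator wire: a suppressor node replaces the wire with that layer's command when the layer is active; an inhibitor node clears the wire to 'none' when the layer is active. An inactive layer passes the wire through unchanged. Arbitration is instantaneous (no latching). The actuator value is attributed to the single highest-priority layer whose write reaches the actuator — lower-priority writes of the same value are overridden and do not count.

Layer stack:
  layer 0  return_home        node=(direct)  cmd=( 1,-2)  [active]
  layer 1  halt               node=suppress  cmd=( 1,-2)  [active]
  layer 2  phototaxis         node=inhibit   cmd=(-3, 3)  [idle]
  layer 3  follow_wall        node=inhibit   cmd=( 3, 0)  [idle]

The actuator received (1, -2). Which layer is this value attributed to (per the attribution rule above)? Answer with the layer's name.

halt

layer 0 (return_home) active — direct: (1, -2)
layer 1 (halt) active — suppresses: (1, -2)
layer 2 (phototaxis) idle — unchanged: (1, -2)
layer 3 (follow_wall) idle — unchanged: (1, -2)
→ actuator (1, -2)
last writer: layer 1 = halt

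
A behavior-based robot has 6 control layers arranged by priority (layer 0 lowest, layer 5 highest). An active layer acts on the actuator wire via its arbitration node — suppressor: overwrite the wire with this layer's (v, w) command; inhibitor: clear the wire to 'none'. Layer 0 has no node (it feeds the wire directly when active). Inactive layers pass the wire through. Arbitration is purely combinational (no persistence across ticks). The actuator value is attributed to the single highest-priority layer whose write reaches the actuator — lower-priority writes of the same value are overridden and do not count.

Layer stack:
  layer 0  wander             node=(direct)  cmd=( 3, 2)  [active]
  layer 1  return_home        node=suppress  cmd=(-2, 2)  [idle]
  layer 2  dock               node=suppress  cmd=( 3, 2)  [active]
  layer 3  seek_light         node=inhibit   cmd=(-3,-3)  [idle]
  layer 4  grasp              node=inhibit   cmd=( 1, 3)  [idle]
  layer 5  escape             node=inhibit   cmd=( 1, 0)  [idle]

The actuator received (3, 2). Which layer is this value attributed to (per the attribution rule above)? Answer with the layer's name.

L0 wander: active, feeds wire = (3, 2)
L1 return_home: idle → wire stays (3, 2)
L2 dock: active, suppressor → wire = (3, 2)
L3 seek_light: idle → wire stays (3, 2)
L4 grasp: idle → wire stays (3, 2)
L5 escape: idle → wire stays (3, 2)
actuator = (3, 2)
last writer: layer 2 = dock

dock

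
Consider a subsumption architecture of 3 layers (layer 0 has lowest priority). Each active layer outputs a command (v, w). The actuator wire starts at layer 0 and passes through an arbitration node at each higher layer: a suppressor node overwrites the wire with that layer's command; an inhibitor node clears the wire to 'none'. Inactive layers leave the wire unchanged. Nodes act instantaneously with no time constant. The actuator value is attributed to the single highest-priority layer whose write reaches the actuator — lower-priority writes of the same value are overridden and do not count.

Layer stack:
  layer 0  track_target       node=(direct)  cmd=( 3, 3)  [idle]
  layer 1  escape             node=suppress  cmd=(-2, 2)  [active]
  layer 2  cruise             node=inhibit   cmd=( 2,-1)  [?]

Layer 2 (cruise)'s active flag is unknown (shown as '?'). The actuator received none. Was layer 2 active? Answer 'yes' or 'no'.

yes

If layer 2 is active=yes:
  actuator would be none
If layer 2 is active=no:
  actuator would be (-2, 2)
Observed none, so layer 2 was active.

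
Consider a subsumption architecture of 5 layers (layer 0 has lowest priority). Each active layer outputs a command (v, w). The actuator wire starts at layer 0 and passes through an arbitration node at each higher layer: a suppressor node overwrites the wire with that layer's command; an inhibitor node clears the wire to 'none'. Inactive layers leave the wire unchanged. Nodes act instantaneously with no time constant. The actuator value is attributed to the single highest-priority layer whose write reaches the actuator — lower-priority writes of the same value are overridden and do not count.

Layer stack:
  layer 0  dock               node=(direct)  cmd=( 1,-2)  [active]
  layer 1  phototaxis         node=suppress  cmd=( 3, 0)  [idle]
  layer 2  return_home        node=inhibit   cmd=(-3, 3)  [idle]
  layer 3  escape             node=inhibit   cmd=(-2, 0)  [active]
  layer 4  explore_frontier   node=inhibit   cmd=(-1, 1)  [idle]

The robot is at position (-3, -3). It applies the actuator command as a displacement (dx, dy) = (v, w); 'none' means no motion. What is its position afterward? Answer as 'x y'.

layer 0 (dock) active — direct: (1, -2)
layer 1 (phototaxis) idle — unchanged: (1, -2)
layer 2 (return_home) idle — unchanged: (1, -2)
layer 3 (escape) active — inhibits: none
layer 4 (explore_frontier) idle — unchanged: none
→ actuator none
position: (-3, -3) + none = (-3, -3)

-3 -3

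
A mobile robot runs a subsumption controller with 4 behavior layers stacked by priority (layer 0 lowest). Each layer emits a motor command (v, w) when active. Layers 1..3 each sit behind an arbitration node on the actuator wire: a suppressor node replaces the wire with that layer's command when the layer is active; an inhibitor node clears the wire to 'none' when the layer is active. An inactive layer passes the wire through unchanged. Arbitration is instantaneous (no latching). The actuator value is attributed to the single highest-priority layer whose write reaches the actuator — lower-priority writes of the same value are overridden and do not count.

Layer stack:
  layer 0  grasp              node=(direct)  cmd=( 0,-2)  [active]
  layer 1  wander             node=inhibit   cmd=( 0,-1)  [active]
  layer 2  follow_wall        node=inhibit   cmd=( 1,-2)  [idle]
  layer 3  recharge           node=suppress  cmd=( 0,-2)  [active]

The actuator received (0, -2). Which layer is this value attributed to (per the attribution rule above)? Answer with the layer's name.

L0 grasp: active, feeds wire = (0, -2)
L1 wander: active, inhibitor → wire = none
L2 follow_wall: idle → wire stays none
L3 recharge: active, suppressor → wire = (0, -2)
actuator = (0, -2)
last writer: layer 3 = recharge

recharge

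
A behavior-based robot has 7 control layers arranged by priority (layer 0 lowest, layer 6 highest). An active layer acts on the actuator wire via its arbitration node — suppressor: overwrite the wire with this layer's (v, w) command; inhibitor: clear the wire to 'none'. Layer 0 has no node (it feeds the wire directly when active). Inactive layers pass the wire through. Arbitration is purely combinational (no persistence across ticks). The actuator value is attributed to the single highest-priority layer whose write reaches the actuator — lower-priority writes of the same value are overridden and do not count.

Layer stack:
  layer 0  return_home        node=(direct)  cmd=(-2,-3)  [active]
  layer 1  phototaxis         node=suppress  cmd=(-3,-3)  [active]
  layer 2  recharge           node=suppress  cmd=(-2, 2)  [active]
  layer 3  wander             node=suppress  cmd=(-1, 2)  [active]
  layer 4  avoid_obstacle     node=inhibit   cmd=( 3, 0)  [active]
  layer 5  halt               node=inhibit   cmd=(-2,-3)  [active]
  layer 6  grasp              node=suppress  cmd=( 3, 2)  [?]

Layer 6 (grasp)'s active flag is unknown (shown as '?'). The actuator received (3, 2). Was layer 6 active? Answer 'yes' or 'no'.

yes

If layer 6 is active=yes:
  actuator would be (3, 2)
If layer 6 is active=no:
  actuator would be none
Observed (3, 2), so layer 6 was active.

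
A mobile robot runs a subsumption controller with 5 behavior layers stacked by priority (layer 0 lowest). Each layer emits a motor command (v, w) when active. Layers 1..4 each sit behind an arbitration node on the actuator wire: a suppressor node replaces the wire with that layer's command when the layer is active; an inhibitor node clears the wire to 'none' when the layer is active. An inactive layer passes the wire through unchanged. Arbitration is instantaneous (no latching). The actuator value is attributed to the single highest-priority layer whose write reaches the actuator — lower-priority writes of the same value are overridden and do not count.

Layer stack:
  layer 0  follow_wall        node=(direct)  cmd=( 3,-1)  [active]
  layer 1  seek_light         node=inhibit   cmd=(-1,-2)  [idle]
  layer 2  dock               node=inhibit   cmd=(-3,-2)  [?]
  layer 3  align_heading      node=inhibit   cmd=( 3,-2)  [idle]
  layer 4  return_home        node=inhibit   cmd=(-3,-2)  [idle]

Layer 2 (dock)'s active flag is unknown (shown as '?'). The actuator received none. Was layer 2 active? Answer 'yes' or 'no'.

If layer 2 is active=yes:
  actuator would be none
If layer 2 is active=no:
  actuator would be (3, -1)
Observed none, so layer 2 was active.

yes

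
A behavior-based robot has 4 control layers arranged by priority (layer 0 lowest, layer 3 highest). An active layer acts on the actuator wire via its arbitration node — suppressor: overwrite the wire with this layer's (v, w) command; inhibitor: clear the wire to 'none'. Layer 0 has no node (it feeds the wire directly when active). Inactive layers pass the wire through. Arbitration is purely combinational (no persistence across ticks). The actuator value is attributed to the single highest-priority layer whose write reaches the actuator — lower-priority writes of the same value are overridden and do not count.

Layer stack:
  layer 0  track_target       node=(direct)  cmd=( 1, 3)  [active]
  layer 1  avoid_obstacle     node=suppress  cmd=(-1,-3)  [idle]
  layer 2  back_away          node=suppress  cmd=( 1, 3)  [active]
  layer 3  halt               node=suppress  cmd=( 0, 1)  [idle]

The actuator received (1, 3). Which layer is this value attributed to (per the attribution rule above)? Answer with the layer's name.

back_away

L0 track_target: active, feeds wire = (1, 3)
L1 avoid_obstacle: idle → wire stays (1, 3)
L2 back_away: active, suppressor → wire = (1, 3)
L3 halt: idle → wire stays (1, 3)
actuator = (1, 3)
last writer: layer 2 = back_away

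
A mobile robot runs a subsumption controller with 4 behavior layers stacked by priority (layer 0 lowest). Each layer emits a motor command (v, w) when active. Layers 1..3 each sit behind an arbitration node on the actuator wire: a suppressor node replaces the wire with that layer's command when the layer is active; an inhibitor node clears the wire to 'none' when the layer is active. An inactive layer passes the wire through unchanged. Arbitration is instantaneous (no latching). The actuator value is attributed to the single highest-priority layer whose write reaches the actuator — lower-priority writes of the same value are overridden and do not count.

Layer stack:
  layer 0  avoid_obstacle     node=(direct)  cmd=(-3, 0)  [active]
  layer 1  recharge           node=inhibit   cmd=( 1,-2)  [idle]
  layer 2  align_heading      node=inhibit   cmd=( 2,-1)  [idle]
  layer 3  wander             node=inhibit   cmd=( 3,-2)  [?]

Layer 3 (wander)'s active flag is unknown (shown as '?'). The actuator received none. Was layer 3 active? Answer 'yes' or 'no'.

yes

If layer 3 is active=yes:
  actuator would be none
If layer 3 is active=no:
  actuator would be (-3, 0)
Observed none, so layer 3 was active.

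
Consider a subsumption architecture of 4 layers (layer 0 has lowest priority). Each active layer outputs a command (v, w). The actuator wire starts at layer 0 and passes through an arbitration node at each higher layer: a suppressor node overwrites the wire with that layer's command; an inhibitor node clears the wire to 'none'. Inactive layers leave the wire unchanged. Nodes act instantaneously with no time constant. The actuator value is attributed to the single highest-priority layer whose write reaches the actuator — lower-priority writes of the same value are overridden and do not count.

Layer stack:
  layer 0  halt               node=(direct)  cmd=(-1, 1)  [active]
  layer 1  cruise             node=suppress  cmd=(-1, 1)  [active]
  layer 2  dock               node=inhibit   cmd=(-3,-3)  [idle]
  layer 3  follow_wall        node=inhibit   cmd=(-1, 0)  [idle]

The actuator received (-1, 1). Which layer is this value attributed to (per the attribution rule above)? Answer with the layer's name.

cruise

[0] halt on; wire := (-1, 1)
[1] cruise on (suppress); wire := (-1, 1)
[2] dock off; pass (-1, 1)
[3] follow_wall off; pass (-1, 1)
output (-1, 1)
last writer: layer 1 = cruise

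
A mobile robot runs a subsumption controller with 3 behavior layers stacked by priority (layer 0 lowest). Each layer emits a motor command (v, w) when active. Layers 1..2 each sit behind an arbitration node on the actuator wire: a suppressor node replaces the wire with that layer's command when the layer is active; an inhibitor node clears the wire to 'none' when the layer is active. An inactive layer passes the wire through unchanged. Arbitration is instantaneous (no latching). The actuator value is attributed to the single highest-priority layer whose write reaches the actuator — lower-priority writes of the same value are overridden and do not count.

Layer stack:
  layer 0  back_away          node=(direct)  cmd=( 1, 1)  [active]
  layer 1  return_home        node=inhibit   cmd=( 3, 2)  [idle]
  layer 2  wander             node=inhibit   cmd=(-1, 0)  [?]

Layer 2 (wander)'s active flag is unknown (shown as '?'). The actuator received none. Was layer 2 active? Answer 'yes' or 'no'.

If layer 2 is active=yes:
  actuator would be none
If layer 2 is active=no:
  actuator would be (1, 1)
Observed none, so layer 2 was active.

yes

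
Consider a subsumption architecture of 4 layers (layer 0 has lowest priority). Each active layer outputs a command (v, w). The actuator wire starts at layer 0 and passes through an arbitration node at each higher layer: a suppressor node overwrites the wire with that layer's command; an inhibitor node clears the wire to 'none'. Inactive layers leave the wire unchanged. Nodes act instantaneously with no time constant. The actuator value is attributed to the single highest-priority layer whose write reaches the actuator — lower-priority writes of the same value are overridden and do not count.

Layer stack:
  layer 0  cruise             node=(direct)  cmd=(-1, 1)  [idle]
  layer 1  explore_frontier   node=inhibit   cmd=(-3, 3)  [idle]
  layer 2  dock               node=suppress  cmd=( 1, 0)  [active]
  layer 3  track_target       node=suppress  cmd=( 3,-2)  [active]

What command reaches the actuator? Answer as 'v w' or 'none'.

3 -2

layer 0 (cruise) idle — none
layer 1 (explore_frontier) idle — unchanged: none
layer 2 (dock) active — suppresses: (1, 0)
layer 3 (track_target) active — suppresses: (3, -2)
→ actuator (3, -2)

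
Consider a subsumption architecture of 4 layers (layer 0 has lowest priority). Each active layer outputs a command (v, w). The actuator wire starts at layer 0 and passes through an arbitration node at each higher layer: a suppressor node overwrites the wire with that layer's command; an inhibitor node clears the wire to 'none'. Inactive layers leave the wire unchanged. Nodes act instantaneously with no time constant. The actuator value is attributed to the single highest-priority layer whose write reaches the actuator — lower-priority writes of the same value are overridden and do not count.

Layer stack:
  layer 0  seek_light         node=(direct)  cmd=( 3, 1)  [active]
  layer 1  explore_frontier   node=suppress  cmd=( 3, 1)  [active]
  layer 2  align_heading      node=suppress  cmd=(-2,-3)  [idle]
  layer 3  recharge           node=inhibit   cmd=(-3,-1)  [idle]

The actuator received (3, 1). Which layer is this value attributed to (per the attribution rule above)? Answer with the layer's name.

[0] seek_light on; wire := (3, 1)
[1] explore_frontier on (suppress); wire := (3, 1)
[2] align_heading off; pass (3, 1)
[3] recharge off; pass (3, 1)
output (3, 1)
last writer: layer 1 = explore_frontier

explore_frontier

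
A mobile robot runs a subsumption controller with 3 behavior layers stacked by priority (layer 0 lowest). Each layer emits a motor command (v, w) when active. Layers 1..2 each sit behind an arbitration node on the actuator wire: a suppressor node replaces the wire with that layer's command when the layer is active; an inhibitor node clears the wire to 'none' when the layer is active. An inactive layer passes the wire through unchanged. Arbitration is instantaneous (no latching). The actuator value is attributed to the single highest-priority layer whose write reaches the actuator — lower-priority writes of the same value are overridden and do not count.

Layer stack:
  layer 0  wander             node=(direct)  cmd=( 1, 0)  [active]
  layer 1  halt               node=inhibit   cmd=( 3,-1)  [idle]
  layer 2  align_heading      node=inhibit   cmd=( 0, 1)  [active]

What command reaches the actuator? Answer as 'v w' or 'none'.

none

L0 wander: active, feeds wire = (1, 0)
L1 halt: idle → wire stays (1, 0)
L2 align_heading: active, inhibitor → wire = none
actuator = none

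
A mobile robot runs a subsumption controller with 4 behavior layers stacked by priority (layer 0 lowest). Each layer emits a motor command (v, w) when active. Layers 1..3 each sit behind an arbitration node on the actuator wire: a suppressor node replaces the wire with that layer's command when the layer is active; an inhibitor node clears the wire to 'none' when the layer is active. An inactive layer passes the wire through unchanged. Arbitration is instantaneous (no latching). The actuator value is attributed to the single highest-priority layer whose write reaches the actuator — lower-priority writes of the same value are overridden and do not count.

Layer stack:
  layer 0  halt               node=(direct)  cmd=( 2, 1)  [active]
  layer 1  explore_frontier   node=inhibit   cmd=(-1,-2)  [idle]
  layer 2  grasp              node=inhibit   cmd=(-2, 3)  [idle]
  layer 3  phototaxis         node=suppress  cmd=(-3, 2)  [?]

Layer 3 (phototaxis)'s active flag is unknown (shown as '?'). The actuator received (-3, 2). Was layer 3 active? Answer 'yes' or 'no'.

If layer 3 is active=yes:
  actuator would be (-3, 2)
If layer 3 is active=no:
  actuator would be (2, 1)
Observed (-3, 2), so layer 3 was active.

yes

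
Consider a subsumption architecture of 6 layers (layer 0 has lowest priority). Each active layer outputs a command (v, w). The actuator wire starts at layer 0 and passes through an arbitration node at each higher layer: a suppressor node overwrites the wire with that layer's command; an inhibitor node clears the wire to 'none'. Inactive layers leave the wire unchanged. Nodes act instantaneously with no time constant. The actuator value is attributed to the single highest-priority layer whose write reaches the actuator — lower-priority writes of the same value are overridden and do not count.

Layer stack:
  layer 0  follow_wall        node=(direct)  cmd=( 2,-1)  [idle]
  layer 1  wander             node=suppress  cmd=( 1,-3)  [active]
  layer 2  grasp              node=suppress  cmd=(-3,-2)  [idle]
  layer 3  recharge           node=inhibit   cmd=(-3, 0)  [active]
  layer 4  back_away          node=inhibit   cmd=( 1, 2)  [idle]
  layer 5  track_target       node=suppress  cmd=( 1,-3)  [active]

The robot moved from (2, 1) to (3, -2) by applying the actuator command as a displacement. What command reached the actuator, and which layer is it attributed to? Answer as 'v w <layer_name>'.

displacement = (3, -2) − (2, 1) = (1, -3)
L0 follow_wall: idle → wire = none
L1 wander: active, suppressor → wire = (1, -3)
L2 grasp: idle → wire stays (1, -3)
L3 recharge: active, inhibitor → wire = none
L4 back_away: idle → wire stays none
L5 track_target: active, suppressor → wire = (1, -3)
actuator = (1, -3) — from layer 5 (track_target)

1 -3 track_target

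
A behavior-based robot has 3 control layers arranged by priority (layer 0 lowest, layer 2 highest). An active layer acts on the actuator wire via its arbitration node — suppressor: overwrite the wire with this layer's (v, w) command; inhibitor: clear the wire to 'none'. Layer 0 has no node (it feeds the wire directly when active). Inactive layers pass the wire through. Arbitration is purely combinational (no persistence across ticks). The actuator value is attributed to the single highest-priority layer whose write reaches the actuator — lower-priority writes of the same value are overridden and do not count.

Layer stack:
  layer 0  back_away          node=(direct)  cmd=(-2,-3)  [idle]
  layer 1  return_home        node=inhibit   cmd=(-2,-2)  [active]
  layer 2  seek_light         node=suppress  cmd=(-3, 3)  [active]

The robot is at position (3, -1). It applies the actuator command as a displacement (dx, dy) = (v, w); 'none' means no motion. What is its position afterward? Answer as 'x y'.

0 2

layer 0 (back_away) idle — none
layer 1 (return_home) active — inhibits: none
layer 2 (seek_light) active — suppresses: (-3, 3)
→ actuator (-3, 3)
position: (3, -1) + (-3, 3) = (0, 2)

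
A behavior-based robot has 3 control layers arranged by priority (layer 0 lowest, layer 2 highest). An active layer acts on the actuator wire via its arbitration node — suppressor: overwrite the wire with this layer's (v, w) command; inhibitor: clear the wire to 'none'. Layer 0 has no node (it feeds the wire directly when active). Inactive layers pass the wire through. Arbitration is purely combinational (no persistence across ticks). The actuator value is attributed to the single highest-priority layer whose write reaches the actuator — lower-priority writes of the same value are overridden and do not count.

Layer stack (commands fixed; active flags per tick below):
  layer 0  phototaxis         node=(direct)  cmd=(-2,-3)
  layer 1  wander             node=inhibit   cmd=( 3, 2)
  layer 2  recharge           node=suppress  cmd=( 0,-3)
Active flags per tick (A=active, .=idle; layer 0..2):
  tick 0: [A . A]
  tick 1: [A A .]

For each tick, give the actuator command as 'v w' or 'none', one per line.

0 -3
none

tick 0:
  layer 0 (phototaxis) active — direct: (-2, -3)
  layer 1 (wander) idle — unchanged: (-2, -3)
  layer 2 (recharge) active — suppresses: (0, -3)
  → actuator (0, -3)
tick 1:
  layer 0 (phototaxis) active — direct: (-2, -3)
  layer 1 (wander) active — inhibits: none
  layer 2 (recharge) idle — unchanged: none
  → actuator none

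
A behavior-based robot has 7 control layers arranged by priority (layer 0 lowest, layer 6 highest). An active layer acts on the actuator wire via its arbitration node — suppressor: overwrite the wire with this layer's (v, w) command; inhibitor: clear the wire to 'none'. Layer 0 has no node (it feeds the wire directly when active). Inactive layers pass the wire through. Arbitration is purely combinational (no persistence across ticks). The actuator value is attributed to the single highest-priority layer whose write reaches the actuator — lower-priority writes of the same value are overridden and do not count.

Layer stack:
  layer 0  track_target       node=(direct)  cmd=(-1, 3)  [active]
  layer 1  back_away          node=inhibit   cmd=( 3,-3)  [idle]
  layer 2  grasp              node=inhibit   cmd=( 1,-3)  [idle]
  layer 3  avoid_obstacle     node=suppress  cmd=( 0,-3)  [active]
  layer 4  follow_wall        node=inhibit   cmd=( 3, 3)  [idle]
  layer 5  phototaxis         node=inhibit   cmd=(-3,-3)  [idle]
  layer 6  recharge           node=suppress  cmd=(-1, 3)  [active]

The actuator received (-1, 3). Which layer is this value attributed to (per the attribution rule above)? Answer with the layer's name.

[0] track_target on; wire := (-1, 3)
[1] back_away off; pass (-1, 3)
[2] grasp off; pass (-1, 3)
[3] avoid_obstacle on (suppress); wire := (0, -3)
[4] follow_wall off; pass (0, -3)
[5] phototaxis off; pass (0, -3)
[6] recharge on (suppress); wire := (-1, 3)
output (-1, 3)
last writer: layer 6 = recharge

recharge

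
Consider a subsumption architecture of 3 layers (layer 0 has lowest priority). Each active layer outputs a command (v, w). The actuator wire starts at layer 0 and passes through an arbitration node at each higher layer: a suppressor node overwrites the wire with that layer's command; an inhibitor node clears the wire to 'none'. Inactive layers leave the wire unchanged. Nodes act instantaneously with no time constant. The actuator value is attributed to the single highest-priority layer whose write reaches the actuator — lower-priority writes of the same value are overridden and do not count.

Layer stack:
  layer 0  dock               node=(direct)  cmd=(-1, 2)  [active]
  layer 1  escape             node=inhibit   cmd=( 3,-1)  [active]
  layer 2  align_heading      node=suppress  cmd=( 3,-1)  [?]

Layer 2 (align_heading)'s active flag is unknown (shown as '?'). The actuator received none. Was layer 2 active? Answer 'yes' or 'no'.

If layer 2 is active=yes:
  actuator would be (3, -1)
If layer 2 is active=no:
  actuator would be none
Observed none, so layer 2 was idle.

no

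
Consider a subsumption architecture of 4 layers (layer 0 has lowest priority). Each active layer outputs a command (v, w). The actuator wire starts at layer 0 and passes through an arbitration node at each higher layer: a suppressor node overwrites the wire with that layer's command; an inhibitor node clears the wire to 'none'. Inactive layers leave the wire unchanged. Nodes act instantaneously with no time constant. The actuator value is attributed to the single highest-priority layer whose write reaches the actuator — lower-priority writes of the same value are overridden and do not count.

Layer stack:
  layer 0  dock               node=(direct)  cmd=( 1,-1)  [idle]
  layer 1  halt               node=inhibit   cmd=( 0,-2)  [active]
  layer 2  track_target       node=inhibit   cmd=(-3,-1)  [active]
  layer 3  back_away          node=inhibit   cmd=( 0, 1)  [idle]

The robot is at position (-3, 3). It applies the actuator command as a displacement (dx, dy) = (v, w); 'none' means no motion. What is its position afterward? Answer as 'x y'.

[0] dock off; wire := none
[1] halt on (inhibit); wire := none
[2] track_target on (inhibit); wire := none
[3] back_away off; pass none
output none
position: (-3, 3) + none = (-3, 3)

-3 3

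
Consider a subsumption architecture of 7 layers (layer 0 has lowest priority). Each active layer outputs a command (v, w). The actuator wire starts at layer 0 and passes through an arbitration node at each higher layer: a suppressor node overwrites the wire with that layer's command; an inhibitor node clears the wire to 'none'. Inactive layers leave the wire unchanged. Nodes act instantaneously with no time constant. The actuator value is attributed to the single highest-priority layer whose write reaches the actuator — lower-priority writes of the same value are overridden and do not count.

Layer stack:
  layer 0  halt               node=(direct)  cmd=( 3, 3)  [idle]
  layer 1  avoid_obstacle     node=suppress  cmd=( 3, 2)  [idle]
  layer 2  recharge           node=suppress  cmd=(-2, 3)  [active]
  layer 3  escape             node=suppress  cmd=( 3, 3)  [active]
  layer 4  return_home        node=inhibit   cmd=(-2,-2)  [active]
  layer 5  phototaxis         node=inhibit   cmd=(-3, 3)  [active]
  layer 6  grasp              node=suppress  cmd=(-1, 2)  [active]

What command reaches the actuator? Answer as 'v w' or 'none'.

L0 halt: idle → wire = none
L1 avoid_obstacle: idle → wire stays none
L2 recharge: active, suppressor → wire = (-2, 3)
L3 escape: active, suppressor → wire = (3, 3)
L4 return_home: active, inhibitor → wire = none
L5 phototaxis: active, inhibitor → wire = none
L6 grasp: active, suppressor → wire = (-1, 2)
actuator = (-1, 2)

-1 2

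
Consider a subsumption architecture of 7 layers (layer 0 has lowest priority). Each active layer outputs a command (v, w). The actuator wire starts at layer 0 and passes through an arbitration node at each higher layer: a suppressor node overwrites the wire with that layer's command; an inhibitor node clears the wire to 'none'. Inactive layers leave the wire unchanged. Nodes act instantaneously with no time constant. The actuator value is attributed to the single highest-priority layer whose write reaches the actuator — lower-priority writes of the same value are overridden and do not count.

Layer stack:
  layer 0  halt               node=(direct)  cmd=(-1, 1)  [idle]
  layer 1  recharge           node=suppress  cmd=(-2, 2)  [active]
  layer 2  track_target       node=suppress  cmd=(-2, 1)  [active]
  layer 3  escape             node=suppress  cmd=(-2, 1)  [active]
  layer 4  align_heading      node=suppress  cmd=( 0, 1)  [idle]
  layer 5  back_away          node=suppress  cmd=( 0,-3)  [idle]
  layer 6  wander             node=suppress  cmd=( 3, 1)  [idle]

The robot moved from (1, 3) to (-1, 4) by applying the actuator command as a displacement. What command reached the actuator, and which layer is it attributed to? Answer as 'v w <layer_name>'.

-2 1 escape

displacement = (-1, 4) − (1, 3) = (-2, 1)
L0 halt: idle → wire = none
L1 recharge: active, suppressor → wire = (-2, 2)
L2 track_target: active, suppressor → wire = (-2, 1)
L3 escape: active, suppressor → wire = (-2, 1)
L4 align_heading: idle → wire stays (-2, 1)
L5 back_away: idle → wire stays (-2, 1)
L6 wander: idle → wire stays (-2, 1)
actuator = (-2, 1) — from layer 3 (escape)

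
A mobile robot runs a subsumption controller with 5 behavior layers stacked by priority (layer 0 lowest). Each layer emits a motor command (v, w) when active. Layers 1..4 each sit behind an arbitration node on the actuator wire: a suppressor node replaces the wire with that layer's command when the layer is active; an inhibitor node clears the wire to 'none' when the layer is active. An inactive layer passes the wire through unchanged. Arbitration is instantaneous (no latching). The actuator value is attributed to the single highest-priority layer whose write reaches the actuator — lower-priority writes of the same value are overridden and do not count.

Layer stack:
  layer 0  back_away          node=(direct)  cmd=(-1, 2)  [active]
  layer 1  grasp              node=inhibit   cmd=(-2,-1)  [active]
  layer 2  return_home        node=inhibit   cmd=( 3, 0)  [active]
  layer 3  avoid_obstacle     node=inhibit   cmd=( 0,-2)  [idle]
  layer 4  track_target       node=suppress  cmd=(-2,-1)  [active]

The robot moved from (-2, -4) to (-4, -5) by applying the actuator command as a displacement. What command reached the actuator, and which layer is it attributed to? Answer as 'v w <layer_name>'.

-2 -1 track_target

displacement = (-4, -5) − (-2, -4) = (-2, -1)
L0 back_away: active, feeds wire = (-1, 2)
L1 grasp: active, inhibitor → wire = none
L2 return_home: active, inhibitor → wire = none
L3 avoid_obstacle: idle → wire stays none
L4 track_target: active, suppressor → wire = (-2, -1)
actuator = (-2, -1) — from layer 4 (track_target)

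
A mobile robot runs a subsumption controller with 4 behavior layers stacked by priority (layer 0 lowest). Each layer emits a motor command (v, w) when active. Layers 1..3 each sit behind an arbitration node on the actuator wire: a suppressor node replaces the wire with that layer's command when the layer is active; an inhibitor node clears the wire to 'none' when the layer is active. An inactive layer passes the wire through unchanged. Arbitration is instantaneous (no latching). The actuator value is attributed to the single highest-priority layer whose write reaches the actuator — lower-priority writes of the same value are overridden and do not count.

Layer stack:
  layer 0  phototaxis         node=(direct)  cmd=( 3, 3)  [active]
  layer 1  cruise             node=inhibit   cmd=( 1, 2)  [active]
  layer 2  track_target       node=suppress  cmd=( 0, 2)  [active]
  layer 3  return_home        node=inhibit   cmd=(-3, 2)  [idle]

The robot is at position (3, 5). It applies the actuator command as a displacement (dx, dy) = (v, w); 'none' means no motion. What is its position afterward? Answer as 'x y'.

layer 0 (phototaxis) active — direct: (3, 3)
layer 1 (cruise) active — inhibits: none
layer 2 (track_target) active — suppresses: (0, 2)
layer 3 (return_home) idle — unchanged: (0, 2)
→ actuator (0, 2)
position: (3, 5) + (0, 2) = (3, 7)

3 7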